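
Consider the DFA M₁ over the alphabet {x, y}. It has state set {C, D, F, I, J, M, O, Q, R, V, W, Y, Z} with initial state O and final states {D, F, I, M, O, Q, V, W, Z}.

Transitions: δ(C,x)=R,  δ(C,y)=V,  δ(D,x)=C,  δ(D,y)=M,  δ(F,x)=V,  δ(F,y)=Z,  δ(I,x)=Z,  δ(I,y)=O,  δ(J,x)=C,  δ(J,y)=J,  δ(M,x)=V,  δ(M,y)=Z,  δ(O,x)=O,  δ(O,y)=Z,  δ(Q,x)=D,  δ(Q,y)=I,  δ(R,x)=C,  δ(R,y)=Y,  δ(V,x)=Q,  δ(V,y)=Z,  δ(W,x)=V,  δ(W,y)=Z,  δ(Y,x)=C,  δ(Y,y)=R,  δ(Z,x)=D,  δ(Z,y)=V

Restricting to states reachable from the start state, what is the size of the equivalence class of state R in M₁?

Reachable states from the start: {C,D,I,M,O,Q,R,V,Y,Z}. Unreachable: {F,J,W} — drop them.
P0 = {D,I,M,O,Q,V,Z} | {C,R,Y}.
Refine {D,I,M,O,Q,V,Z} on symbol x: members go to different blocks, giving {I,M,O,Q,V,Z} and {D}.
Refine {I,M,O,Q,V,Z} on symbol x: members go to different blocks, giving {I,M,O,V} and {Q,Z}.
Refine {I,M,O,V} on symbol x: members go to different blocks, giving {I,V} and {M,O}.
Split {I,V} by δ(·,y) → {I} and {V}.
On input y, block {C,R,Y} splits into {R,Y} and {C}.
Refine {Q,Z} on symbol y: members go to different blocks, giving {Z} and {Q}.
On input x, block {M,O} splits into {M} and {O}.
The partition is now stable with 9 blocks: {I} | {R,Y} | {D} | {Z} | {M} | {V} | {C} | {Q} | {O}.
State R belongs to the block {R,Y}, which has 2 states.

2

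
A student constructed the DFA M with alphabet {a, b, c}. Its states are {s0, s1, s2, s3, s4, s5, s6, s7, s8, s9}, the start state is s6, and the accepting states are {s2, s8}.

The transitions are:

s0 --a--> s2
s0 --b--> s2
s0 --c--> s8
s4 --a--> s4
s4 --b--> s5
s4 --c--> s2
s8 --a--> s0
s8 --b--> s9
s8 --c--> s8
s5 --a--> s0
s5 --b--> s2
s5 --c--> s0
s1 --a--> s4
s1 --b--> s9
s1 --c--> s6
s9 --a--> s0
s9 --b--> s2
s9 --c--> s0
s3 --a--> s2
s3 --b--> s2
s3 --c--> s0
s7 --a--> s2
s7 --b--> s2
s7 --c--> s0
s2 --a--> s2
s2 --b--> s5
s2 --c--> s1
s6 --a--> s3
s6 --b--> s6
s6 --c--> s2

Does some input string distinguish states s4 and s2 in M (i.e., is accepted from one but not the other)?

States {s7} cannot be reached from the start state, so discard them.
P0 = {s2,s8} | {s0,s1,s3,s4,s5,s6,s9}.
Split {s2,s8} by δ(·,a) → {s2} and {s8}.
Split {s0,s1,s3,s4,s5,s6,s9} by δ(·,a) → {s1,s4,s5,s6,s9} and {s0,s3}.
Split {s1,s4,s5,s6,s9} by δ(·,a) → {s5,s6,s9} and {s1,s4}.
Split {s5,s6,s9} by δ(·,b) → {s5,s9} and {s6}.
On input c, block {s0,s3} splits into {s0} and {s3}.
Split {s1,s4} by δ(·,c) → {s1} and {s4}.
The partition is now stable with 8 blocks: {s2} | {s5,s9} | {s8} | {s0} | {s1} | {s6} | {s3} | {s4}.
s4 and s2 end up in different blocks, so they are distinguishable. For instance, the string 'ε' is accepted from only s2.

Yes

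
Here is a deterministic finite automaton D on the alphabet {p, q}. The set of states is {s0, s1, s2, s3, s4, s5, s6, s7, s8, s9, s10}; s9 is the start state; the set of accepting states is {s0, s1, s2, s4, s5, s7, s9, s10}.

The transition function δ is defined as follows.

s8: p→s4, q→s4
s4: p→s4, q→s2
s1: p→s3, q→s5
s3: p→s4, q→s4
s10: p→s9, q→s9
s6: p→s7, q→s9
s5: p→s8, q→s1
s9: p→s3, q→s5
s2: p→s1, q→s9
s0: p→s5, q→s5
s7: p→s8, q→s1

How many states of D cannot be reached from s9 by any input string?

4

BFS from s9 reaches {s1, s2, s3, s4, s5, s8, s9}; the 4 state(s) s0, s6, s7, s10 are never visited.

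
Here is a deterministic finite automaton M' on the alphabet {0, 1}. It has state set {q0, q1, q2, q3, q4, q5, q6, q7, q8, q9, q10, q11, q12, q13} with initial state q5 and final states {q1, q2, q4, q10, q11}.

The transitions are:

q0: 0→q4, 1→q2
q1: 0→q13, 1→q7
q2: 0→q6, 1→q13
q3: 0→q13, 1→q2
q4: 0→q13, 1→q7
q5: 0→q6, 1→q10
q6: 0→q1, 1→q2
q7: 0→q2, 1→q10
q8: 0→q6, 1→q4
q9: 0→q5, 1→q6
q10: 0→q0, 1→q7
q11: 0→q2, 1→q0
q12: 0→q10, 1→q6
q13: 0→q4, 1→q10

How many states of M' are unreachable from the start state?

BFS from q5 reaches {q0, q1, q2, q4, q5, q6, q7, q10, q13}; the 5 state(s) q3, q8, q9, q11, q12 are never visited.

5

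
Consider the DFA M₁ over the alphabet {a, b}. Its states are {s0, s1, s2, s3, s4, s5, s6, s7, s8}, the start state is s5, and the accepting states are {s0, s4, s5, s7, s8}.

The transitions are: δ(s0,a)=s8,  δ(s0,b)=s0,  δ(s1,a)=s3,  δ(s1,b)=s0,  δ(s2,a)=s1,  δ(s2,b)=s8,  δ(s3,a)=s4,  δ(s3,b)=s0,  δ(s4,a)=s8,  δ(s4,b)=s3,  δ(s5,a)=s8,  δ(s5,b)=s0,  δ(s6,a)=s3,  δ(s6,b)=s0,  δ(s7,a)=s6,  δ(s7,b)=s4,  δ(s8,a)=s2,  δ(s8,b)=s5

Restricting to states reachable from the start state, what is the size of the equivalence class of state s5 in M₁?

2

Reachable states from the start: {s0,s1,s2,s3,s4,s5,s8}. Unreachable: {s6,s7} — drop them.
Initial partition by acceptance: {s0,s4,s5,s8} | {s1,s2,s3}.
Split {s0,s4,s5,s8} by δ(·,a) → {s0,s4,s5} and {s8}.
Refine {s0,s4,s5} on symbol b: members go to different blocks, giving {s0,s5} and {s4}.
Refine {s1,s2,s3} on symbol a: members go to different blocks, giving {s1,s2} and {s3}.
Split {s1,s2} by δ(·,a) → {s1} and {s2}.
Stable partition: {s0,s5} | {s1} | {s8} | {s4} | {s3} | {s2} — 6 equivalence classes.
The equivalence class containing s5 is {s0,s5}, of size 2.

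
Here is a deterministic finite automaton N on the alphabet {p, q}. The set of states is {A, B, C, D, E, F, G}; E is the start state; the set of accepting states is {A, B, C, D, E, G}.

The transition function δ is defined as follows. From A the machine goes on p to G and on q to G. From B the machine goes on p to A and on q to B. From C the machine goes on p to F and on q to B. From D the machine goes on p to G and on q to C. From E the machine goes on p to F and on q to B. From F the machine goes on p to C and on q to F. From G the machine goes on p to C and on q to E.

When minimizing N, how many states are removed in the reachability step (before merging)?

1

No path from E leads to D; the other 6 states are all reachable.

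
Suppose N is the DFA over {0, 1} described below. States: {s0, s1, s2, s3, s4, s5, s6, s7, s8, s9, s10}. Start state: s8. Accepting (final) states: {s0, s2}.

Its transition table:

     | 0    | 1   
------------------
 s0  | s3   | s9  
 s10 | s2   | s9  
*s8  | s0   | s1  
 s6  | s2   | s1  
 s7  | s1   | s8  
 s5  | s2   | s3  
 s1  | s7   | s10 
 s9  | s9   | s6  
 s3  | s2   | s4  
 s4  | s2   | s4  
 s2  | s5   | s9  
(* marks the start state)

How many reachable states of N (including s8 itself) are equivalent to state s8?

All states are reachable from the start state.
P0 = {s0,s2} | {s1,s3,s4,s5,s6,s7,s8,s9,s10}.
Split {s1,s3,s4,s5,s6,s7,s8,s9,s10} by δ(·,0) → {s3,s4,s5,s6,s8,s10} and {s1,s7,s9}.
On input 1, block {s3,s4,s5,s6,s8,s10} splits into {s3,s4,s5} and {s6,s8,s10}.
Stable partition: {s0,s2} | {s3,s4,s5} | {s1,s7,s9} | {s6,s8,s10} — 4 equivalence classes.
The equivalence class containing s8 is {s6,s8,s10}, of size 3.

3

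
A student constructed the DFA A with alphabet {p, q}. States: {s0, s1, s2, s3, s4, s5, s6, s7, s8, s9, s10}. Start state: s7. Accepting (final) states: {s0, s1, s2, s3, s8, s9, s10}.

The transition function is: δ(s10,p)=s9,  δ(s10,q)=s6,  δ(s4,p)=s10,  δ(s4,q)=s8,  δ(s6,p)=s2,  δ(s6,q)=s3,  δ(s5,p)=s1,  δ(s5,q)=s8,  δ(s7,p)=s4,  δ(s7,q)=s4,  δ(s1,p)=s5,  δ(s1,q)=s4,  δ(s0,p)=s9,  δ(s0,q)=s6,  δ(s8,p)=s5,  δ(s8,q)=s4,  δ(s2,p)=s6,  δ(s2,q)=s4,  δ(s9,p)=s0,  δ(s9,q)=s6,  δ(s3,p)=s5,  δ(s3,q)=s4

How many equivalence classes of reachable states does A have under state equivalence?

5

Every state is reachable, so we keep all 11.
Initial partition by acceptance: {s0,s1,s2,s3,s8,s9,s10} | {s4,s5,s6,s7}.
On input p, block {s0,s1,s2,s3,s8,s9,s10} splits into {s1,s2,s3,s8} and {s0,s9,s10}.
Split {s4,s5,s6,s7} by δ(·,p) → {s5,s6} and {s4} and {s7}.
No further refinement is possible. Final partition (5 blocks): {s1,s2,s3,s8} | {s5,s6} | {s0,s9,s10} | {s4} | {s7}.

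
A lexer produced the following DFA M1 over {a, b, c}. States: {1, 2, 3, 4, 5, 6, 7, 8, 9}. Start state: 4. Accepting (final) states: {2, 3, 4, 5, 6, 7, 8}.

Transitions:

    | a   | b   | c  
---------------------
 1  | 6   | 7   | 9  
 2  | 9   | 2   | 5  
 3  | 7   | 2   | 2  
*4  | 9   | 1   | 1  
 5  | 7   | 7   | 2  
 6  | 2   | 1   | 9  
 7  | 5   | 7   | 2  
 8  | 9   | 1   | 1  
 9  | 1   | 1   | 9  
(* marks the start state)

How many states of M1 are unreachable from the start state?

BFS from 4 reaches {1, 2, 4, 5, 6, 7, 9}; the 2 state(s) 3, 8 are never visited.

2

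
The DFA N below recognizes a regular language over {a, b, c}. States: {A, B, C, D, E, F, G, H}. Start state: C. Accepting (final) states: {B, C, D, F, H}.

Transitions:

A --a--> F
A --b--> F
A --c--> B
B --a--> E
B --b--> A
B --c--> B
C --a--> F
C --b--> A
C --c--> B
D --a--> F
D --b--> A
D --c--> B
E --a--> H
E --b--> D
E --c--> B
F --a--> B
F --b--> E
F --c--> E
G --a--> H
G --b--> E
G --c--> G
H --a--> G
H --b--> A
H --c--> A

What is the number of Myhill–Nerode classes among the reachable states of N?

7

Every state is reachable, so we keep all 8.
Initial partition by acceptance: {B,C,D,F,H} | {A,E,G}.
Split {B,C,D,F,H} by δ(·,a) → {C,D,F} and {B,H}.
Refine {C,D,F} on symbol a: members go to different blocks, giving {C,D} and {F}.
Split {A,E,G} by δ(·,a) → {E,G} and {A}.
On input b, block {E,G} splits into {E} and {G}.
Refine {B,H} on symbol a: members go to different blocks, giving {B} and {H}.
Stable partition: {C,D} | {E} | {B} | {F} | {A} | {G} | {H} — 7 equivalence classes.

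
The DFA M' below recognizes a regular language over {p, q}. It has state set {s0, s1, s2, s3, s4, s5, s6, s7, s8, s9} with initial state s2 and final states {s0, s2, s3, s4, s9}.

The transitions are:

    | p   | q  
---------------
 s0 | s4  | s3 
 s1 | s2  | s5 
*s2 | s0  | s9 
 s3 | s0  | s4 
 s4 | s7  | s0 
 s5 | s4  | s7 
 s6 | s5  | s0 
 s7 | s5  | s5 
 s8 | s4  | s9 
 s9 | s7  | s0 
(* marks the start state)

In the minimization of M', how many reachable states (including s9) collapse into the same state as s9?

Reachable states from the start: {s0,s2,s3,s4,s5,s7,s9}. Unreachable: {s1,s6,s8} — drop them.
P0 = {s0,s2,s3,s4,s9} | {s5,s7}.
Split {s0,s2,s3,s4,s9} by δ(·,p) → {s0,s2,s3} and {s4,s9}.
Refine {s0,s2,s3} on symbol p: members go to different blocks, giving {s2,s3} and {s0}.
On input p, block {s5,s7} splits into {s5} and {s7}.
The partition is now stable with 5 blocks: {s2,s3} | {s5} | {s4,s9} | {s0} | {s7}.
State s9 belongs to the block {s4,s9}, which has 2 states.

2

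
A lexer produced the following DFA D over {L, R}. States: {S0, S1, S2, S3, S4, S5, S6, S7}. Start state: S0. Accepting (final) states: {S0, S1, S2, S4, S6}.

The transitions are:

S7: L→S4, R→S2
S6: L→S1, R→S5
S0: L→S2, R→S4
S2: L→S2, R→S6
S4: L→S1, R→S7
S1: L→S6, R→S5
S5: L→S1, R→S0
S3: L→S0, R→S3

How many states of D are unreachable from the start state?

BFS from S0 reaches {S0, S1, S2, S4, S5, S6, S7}; the 1 state(s) S3 are never visited.

1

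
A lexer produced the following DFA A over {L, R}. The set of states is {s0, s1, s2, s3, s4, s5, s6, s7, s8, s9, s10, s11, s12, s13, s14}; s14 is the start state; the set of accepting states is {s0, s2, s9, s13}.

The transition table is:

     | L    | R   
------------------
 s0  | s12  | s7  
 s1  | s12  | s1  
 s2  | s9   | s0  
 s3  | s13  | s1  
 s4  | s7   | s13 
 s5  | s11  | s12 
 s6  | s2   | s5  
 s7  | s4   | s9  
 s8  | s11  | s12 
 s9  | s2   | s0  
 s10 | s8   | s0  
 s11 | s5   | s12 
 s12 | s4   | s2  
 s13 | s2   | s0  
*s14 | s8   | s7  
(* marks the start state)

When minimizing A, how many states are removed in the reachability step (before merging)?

4

No path from s14 leads to s1, s3, s6, s10; the other 11 states are all reachable.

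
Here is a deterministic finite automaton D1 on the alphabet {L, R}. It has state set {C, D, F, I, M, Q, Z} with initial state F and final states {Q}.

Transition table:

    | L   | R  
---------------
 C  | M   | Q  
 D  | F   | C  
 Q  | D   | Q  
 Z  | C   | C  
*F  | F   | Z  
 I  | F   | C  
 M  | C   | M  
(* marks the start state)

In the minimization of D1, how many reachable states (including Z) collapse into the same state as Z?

Reachable states from the start: {C,D,F,M,Q,Z}. Unreachable: {I} — drop them.
Initial partition by acceptance: {Q} | {C,D,F,M,Z}.
Split {C,D,F,M,Z} by δ(·,R) → {D,F,M,Z} and {C}.
On input L, block {D,F,M,Z} splits into {M,Z} and {D,F}.
On input R, block {M,Z} splits into {M} and {Z}.
On input R, block {D,F} splits into {D} and {F}.
The partition is now stable with 6 blocks: {Q} | {M} | {C} | {D} | {Z} | {F}.
State Z belongs to the block {Z}, which has 1 states.

1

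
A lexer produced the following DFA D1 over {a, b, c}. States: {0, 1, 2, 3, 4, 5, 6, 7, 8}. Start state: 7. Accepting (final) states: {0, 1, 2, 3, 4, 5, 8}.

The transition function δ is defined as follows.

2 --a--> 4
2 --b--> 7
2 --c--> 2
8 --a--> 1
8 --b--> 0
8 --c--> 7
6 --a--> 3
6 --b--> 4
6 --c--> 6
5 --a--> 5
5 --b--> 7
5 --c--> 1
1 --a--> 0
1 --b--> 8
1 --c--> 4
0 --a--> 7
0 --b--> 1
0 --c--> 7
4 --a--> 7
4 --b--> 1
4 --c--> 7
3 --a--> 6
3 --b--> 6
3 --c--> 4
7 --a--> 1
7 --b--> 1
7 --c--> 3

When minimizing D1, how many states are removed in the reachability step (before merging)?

No path from 7 leads to 2, 5; the other 7 states are all reachable.

2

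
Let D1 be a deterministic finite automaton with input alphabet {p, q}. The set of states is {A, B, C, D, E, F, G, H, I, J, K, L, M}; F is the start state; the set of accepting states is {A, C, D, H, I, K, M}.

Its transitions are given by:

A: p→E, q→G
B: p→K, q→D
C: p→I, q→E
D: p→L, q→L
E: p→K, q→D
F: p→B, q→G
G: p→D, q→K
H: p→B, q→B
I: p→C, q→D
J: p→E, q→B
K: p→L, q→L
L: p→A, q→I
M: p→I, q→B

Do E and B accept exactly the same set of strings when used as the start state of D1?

Reachable states from the start: {A,B,C,D,E,F,G,I,K,L}. Unreachable: {H,J,M} — drop them.
Start with accepting vs non-accepting: {A,C,D,I,K} | {B,E,F,G,L}.
Refine {A,C,D,I,K} on symbol p: members go to different blocks, giving {A,D,K} and {C,I}.
Split {B,E,F,G,L} by δ(·,p) → {B,E,G,L} and {F}.
Refine {B,E,G,L} on symbol q: members go to different blocks, giving {B,E,G} and {L}.
On input p, block {A,D,K} splits into {D,K} and {A}.
Split {C,I} by δ(·,q) → {C} and {I}.
Stable partition: {D,K} | {B,E,G} | {C} | {F} | {L} | {A} | {I} — 7 equivalence classes.
E and B lie in the same block of the stable partition, so they are equivalent — no string distinguishes them.

Yes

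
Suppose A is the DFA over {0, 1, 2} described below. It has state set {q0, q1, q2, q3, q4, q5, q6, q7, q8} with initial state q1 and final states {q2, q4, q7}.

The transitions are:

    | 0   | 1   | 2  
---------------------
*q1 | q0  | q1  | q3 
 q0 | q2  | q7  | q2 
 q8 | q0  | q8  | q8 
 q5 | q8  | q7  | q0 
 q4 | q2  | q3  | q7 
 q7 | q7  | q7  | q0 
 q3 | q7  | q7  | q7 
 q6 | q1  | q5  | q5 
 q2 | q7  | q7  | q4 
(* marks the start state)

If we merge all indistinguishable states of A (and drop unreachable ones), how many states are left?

6

Reachable states from the start: {q0,q1,q2,q3,q4,q7}. Unreachable: {q5,q6,q8} — drop them.
Initial partition by acceptance: {q2,q4,q7} | {q0,q1,q3}.
Split {q2,q4,q7} by δ(·,1) → {q2,q7} and {q4}.
Split {q2,q7} by δ(·,2) → {q2} and {q7}.
On input 0, block {q0,q1,q3} splits into {q0} and {q1} and {q3}.
No further refinement is possible. Final partition (6 blocks): {q2} | {q0} | {q4} | {q7} | {q1} | {q3}.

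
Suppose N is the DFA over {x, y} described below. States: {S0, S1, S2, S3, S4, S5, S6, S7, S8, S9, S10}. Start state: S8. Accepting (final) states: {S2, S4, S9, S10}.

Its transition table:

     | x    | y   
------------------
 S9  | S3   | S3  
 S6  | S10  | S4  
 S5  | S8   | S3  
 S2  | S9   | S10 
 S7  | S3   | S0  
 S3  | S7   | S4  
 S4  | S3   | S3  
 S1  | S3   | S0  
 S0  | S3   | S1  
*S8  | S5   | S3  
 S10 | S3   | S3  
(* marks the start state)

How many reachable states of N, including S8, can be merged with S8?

2

Reachable states from the start: {S0,S1,S3,S4,S5,S7,S8}. Unreachable: {S2,S6,S9,S10} — drop them.
Initial partition by acceptance: {S4} | {S0,S1,S3,S5,S7,S8}.
On input y, block {S0,S1,S3,S5,S7,S8} splits into {S0,S1,S5,S7,S8} and {S3}.
Split {S0,S1,S5,S7,S8} by δ(·,x) → {S0,S1,S7} and {S5,S8}.
The partition is now stable with 4 blocks: {S4} | {S0,S1,S7} | {S3} | {S5,S8}.
The equivalence class containing S8 is {S5,S8}, of size 2.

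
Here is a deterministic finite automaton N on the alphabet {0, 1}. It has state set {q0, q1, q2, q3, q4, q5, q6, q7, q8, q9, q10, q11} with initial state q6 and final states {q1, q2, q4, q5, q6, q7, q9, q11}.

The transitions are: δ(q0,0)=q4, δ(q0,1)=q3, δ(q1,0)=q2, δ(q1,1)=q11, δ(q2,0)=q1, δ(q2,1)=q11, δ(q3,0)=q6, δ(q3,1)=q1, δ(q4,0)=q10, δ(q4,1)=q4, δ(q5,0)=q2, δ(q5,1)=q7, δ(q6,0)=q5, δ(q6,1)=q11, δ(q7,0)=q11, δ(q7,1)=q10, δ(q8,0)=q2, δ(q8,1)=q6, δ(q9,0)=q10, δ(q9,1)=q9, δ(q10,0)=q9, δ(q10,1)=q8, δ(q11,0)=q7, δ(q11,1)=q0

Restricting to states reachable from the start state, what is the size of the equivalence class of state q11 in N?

All states are reachable from the start state.
Initial partition by acceptance: {q1,q2,q4,q5,q6,q7,q9,q11} | {q0,q3,q8,q10}.
On input 0, block {q1,q2,q4,q5,q6,q7,q9,q11} splits into {q1,q2,q5,q6,q7,q11} and {q4,q9}.
Refine {q1,q2,q5,q6,q7,q11} on symbol 1: members go to different blocks, giving {q1,q2,q5,q6} and {q7,q11}.
Refine {q0,q3,q8,q10} on symbol 0: members go to different blocks, giving {q0,q10} and {q3,q8}.
The partition is now stable with 5 blocks: {q1,q2,q5,q6} | {q0,q10} | {q4,q9} | {q7,q11} | {q3,q8}.
The equivalence class containing q11 is {q7,q11}, of size 2.

2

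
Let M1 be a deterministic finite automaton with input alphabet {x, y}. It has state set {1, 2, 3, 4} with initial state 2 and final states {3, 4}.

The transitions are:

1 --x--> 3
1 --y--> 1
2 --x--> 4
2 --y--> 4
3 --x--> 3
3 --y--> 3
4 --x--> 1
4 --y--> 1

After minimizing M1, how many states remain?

4

Every state is reachable, so we keep all 4.
Start with accepting vs non-accepting: {3,4} | {1,2}.
Split {3,4} by δ(·,x) → {3} and {4}.
Split {1,2} by δ(·,x) → {1} and {2}.
The partition is now stable with 4 blocks: {3} | {1} | {4} | {2}.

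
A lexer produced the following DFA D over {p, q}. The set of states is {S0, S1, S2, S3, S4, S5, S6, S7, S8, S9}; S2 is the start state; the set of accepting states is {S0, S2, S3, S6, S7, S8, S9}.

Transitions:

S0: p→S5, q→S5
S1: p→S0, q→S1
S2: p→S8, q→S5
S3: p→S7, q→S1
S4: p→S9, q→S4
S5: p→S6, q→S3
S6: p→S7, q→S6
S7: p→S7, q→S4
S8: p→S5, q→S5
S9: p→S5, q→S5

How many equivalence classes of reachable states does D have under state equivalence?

6

Start with accepting vs non-accepting: {S0,S2,S3,S6,S7,S8,S9} | {S1,S4,S5}.
Split {S0,S2,S3,S6,S7,S8,S9} by δ(·,p) → {S2,S3,S6,S7} and {S0,S8,S9}.
Refine {S2,S3,S6,S7} on symbol p: members go to different blocks, giving {S3,S6,S7} and {S2}.
Refine {S3,S6,S7} on symbol q: members go to different blocks, giving {S3,S7} and {S6}.
On input p, block {S1,S4,S5} splits into {S1,S4} and {S5}.
No further refinement is possible. Final partition (6 blocks): {S3,S7} | {S1,S4} | {S0,S8,S9} | {S2} | {S6} | {S5}.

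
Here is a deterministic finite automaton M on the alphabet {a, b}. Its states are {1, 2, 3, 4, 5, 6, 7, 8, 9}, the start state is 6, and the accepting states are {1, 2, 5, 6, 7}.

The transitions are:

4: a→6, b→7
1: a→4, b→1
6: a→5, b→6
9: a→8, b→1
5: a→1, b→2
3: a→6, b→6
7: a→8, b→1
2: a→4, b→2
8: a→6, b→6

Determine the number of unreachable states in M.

Starting at 6 and following transitions, the reachable set is {1, 2, 4, 5, 6, 7, 8}. That leaves 3, 9 unreachable — 2 in total.

2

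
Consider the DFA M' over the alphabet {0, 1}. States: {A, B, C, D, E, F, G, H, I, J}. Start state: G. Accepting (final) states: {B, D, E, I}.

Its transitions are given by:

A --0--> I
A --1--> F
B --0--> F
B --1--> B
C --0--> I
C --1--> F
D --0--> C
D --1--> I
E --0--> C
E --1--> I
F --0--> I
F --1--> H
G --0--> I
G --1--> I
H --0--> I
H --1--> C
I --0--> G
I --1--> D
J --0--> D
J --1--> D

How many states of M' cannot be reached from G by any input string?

BFS from G reaches {C, D, F, G, H, I}; the 4 state(s) A, B, E, J are never visited.

4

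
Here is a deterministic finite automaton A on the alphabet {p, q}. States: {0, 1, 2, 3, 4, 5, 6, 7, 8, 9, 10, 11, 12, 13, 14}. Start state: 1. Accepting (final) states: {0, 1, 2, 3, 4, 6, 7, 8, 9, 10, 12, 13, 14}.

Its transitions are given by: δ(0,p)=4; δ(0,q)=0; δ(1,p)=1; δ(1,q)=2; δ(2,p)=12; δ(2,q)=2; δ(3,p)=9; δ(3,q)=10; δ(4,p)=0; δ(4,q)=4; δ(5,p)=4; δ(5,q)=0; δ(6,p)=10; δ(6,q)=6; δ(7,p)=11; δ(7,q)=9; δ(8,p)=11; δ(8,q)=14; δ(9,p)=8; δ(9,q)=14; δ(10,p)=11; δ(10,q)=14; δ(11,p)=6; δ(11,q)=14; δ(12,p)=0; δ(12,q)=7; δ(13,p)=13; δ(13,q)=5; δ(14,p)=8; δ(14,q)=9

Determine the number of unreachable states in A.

3

BFS from 1 reaches {0, 1, 2, 4, 6, 7, 8, 9, 10, 11, 12, 14}; the 3 state(s) 3, 5, 13 are never visited.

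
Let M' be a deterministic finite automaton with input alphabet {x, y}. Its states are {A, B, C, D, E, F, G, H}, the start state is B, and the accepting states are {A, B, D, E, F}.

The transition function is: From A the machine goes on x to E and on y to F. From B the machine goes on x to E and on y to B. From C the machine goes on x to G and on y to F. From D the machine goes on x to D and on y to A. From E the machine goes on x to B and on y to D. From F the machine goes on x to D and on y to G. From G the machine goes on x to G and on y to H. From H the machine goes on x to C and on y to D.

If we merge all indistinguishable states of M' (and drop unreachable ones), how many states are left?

8

Every state is reachable, so we keep all 8.
Initial partition by acceptance: {A,B,D,E,F} | {C,G,H}.
On input y, block {A,B,D,E,F} splits into {A,B,D,E} and {F}.
On input y, block {A,B,D,E} splits into {B,D,E} and {A}.
On input y, block {B,D,E} splits into {B,E} and {D}.
Split {B,E} by δ(·,y) → {B} and {E}.
Refine {C,G,H} on symbol y: members go to different blocks, giving {C} and {G} and {H}.
No further refinement is possible. Final partition (8 blocks): {B} | {C} | {F} | {A} | {D} | {E} | {G} | {H}.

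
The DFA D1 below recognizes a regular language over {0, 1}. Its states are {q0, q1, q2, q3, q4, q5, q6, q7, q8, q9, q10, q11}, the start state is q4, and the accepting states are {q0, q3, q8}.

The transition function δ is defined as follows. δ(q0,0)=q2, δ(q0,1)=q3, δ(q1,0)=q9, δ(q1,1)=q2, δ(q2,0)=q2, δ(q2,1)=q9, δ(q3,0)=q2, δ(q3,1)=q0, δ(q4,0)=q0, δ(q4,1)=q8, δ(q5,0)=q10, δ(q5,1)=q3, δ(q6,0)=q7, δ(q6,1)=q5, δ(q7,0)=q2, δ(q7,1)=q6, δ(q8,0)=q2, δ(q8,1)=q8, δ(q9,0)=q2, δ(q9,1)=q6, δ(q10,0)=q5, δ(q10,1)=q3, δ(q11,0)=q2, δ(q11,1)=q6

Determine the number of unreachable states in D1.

No path from q4 leads to q1, q11; the other 10 states are all reachable.

2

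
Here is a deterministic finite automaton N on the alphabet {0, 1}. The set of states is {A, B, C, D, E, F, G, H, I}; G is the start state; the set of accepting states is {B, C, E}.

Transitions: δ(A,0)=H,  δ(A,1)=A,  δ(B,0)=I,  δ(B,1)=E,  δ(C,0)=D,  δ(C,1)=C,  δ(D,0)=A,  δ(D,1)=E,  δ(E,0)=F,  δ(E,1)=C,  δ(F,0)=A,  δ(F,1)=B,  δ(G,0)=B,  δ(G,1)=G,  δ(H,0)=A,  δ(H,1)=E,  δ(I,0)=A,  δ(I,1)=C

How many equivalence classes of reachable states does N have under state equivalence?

All states are reachable from the start state.
Start with accepting vs non-accepting: {B,C,E} | {A,D,F,G,H,I}.
Refine {A,D,F,G,H,I} on symbol 0: members go to different blocks, giving {A,D,F,H,I} and {G}.
On input 1, block {A,D,F,H,I} splits into {D,F,H,I} and {A}.
Stable partition: {B,C,E} | {D,F,H,I} | {G} | {A} — 4 equivalence classes.

4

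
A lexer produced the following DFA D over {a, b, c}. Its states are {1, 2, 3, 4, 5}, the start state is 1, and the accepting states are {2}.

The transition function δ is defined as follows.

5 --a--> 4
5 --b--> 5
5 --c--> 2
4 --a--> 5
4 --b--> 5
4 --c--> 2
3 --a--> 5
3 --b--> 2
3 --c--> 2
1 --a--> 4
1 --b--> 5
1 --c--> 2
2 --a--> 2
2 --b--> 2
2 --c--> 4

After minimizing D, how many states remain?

First remove the unreachable states {3}; 4 states remain.
Initial partition by acceptance: {2} | {1,4,5}.
Stable partition: {2} | {1,4,5} — 2 equivalence classes.

2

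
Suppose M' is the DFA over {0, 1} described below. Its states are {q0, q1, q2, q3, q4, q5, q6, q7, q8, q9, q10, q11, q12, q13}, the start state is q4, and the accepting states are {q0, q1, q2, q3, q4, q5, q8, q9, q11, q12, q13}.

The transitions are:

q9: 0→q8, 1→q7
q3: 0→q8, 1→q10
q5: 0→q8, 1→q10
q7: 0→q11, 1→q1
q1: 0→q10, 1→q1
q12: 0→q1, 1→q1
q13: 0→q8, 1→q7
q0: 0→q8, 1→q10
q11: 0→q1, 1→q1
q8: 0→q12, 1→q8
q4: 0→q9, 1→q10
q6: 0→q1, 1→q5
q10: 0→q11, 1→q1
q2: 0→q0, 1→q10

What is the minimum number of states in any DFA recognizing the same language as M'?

6

Reachable states from the start: {q1,q4,q7,q8,q9,q10,q11,q12}. Unreachable: {q0,q2,q3,q5,q6,q13} — drop them.
Initial partition by acceptance: {q1,q4,q8,q9,q11,q12} | {q7,q10}.
Split {q1,q4,q8,q9,q11,q12} by δ(·,0) → {q4,q8,q9,q11,q12} and {q1}.
Split {q4,q8,q9,q11,q12} by δ(·,0) → {q4,q8,q9} and {q11,q12}.
On input 0, block {q4,q8,q9} splits into {q4,q9} and {q8}.
On input 0, block {q4,q9} splits into {q4} and {q9}.
No further refinement is possible. Final partition (6 blocks): {q4} | {q7,q10} | {q1} | {q11,q12} | {q8} | {q9}.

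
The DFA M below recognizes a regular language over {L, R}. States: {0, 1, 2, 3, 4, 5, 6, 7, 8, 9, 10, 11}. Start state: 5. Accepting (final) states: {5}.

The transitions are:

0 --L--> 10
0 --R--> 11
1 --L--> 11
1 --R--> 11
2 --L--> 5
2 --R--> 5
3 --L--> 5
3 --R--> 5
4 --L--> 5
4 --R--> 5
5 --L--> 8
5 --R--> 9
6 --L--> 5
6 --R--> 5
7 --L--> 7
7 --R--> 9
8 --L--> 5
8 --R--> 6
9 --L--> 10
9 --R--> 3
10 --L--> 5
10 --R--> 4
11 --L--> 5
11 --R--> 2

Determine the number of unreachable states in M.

No path from 5 leads to 0, 1, 2, 7, 11; the other 7 states are all reachable.

5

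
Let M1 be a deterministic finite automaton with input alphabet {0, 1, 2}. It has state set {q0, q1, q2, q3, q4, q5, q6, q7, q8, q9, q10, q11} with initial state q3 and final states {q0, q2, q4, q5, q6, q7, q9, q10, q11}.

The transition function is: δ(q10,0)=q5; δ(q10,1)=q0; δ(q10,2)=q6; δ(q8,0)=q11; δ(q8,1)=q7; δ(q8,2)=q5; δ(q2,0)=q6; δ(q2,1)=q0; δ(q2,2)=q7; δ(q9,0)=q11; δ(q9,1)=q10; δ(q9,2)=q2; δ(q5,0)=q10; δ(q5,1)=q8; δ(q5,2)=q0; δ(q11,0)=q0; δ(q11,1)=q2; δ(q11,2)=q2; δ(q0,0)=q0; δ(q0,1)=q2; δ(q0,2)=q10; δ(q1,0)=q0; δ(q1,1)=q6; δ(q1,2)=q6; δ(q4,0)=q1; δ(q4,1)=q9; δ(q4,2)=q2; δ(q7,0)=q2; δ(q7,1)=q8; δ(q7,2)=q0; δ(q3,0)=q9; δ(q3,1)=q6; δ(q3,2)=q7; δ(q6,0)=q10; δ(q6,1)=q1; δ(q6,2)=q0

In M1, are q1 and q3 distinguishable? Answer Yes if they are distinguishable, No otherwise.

First remove the unreachable states {q4}; 11 states remain.
Initial partition by acceptance: {q0,q2,q5,q6,q7,q9,q10,q11} | {q1,q3,q8}.
Split {q0,q2,q5,q6,q7,q9,q10,q11} by δ(·,1) → {q0,q2,q9,q10,q11} and {q5,q6,q7}.
Split {q0,q2,q9,q10,q11} by δ(·,0) → {q0,q9,q11} and {q2,q10}.
No further refinement is possible. Final partition (4 blocks): {q0,q9,q11} | {q1,q3,q8} | {q5,q6,q7} | {q2,q10}.
q1 and q3 lie in the same block of the stable partition, so they are equivalent — no string distinguishes them.

No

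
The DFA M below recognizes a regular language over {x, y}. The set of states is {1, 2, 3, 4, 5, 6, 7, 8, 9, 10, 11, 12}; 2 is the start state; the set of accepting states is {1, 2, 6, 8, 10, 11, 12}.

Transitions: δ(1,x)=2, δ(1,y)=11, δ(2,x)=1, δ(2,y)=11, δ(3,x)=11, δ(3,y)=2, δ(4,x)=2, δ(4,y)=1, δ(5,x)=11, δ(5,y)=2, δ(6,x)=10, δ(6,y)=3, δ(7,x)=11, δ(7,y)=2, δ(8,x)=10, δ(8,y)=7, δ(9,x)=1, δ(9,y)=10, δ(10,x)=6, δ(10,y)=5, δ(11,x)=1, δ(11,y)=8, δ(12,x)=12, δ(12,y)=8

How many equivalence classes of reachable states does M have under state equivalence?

Reachable states from the start: {1,2,3,5,6,7,8,10,11}. Unreachable: {4,9,12} — drop them.
Start with accepting vs non-accepting: {1,2,6,8,10,11} | {3,5,7}.
On input y, block {1,2,6,8,10,11} splits into {1,2,11} and {6,8,10}.
Refine {1,2,11} on symbol y: members go to different blocks, giving {1,2} and {11}.
No further refinement is possible. Final partition (4 blocks): {1,2} | {3,5,7} | {6,8,10} | {11}.

4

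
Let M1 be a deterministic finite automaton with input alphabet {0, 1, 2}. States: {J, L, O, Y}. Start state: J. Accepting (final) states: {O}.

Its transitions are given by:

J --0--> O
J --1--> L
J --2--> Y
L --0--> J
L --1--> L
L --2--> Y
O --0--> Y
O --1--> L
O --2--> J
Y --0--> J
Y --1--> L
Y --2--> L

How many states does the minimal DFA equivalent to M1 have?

Start with accepting vs non-accepting: {O} | {J,L,Y}.
Split {J,L,Y} by δ(·,0) → {L,Y} and {J}.
No further refinement is possible. Final partition (3 blocks): {O} | {L,Y} | {J}.

3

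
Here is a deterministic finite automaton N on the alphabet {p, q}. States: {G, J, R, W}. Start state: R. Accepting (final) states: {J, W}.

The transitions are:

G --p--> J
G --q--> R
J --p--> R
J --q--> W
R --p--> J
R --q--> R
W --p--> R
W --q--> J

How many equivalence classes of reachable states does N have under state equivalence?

Reachable states from the start: {J,R,W}. Unreachable: {G} — drop them.
Initial partition by acceptance: {J,W} | {R}.
The partition is now stable with 2 blocks: {J,W} | {R}.

2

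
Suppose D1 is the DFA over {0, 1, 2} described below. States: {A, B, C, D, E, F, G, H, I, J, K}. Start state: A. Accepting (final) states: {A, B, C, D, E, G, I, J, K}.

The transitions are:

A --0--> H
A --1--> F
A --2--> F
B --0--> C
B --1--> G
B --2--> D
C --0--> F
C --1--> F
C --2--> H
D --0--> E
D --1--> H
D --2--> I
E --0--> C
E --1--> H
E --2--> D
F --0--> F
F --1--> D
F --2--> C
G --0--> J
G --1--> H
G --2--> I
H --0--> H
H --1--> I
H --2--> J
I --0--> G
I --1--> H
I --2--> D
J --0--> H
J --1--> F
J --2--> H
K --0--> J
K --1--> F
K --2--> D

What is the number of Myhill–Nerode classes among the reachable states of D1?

Reachable states from the start: {A,C,D,E,F,G,H,I,J}. Unreachable: {B,K} — drop them.
Initial partition by acceptance: {A,C,D,E,G,I,J} | {F,H}.
Refine {A,C,D,E,G,I,J} on symbol 0: members go to different blocks, giving {D,E,G,I} and {A,C,J}.
Refine {D,E,G,I} on symbol 0: members go to different blocks, giving {D,I} and {E,G}.
Stable partition: {D,I} | {F,H} | {A,C,J} | {E,G} — 4 equivalence classes.

4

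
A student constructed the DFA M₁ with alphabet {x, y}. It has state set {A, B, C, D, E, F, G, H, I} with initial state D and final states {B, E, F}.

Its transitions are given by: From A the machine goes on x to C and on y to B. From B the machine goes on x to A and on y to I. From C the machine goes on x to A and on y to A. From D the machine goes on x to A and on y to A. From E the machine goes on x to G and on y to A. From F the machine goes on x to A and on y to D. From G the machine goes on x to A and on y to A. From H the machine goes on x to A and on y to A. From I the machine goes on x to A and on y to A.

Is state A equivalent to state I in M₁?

States {E,F,G,H} cannot be reached from the start state, so discard them.
Start with accepting vs non-accepting: {B} | {A,C,D,I}.
Refine {A,C,D,I} on symbol y: members go to different blocks, giving {C,D,I} and {A}.
Stable partition: {B} | {C,D,I} | {A} — 3 equivalence classes.
A and I end up in different blocks, so they are distinguishable. For instance, the string 'y' is accepted from only A.

No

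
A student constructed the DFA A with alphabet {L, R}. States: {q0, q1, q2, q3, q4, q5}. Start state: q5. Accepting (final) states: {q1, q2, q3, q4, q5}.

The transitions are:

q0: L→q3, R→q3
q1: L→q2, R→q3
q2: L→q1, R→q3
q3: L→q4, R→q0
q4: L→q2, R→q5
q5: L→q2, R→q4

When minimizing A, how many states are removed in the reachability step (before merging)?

0

A breadth-first search from the start state visits every state.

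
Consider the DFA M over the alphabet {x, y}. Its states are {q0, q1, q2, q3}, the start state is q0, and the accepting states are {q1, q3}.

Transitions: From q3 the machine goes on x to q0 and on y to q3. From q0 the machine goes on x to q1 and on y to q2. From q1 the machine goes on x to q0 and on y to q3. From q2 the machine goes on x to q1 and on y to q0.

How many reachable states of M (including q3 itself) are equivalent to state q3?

2

P0 = {q1,q3} | {q0,q2}.
Stable partition: {q1,q3} | {q0,q2} — 2 equivalence classes.
State q3 belongs to the block {q1,q3}, which has 2 states.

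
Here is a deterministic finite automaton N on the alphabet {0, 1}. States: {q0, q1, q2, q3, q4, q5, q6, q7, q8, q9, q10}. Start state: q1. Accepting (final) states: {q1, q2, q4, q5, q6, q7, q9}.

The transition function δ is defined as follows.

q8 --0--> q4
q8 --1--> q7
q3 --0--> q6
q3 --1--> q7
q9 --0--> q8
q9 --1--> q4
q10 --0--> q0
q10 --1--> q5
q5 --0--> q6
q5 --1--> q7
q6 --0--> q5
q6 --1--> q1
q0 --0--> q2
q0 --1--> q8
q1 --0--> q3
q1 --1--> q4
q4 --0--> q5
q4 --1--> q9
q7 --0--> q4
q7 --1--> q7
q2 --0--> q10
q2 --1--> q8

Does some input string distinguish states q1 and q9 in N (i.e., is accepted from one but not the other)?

No

First remove the unreachable states {q0,q2,q10}; 8 states remain.
P0 = {q1,q4,q5,q6,q7,q9} | {q3,q8}.
Split {q1,q4,q5,q6,q7,q9} by δ(·,0) → {q4,q5,q6,q7} and {q1,q9}.
On input 1, block {q4,q5,q6,q7} splits into {q4,q6} and {q5,q7}.
No further refinement is possible. Final partition (4 blocks): {q4,q6} | {q3,q8} | {q1,q9} | {q5,q7}.
q1 and q9 lie in the same block of the stable partition, so they are equivalent — no string distinguishes them.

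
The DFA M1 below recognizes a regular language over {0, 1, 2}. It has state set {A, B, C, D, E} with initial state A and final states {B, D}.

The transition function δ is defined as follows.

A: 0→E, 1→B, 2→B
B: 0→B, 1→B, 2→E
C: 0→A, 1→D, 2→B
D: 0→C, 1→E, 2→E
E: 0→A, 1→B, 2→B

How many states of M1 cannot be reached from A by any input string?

2

BFS from A reaches {A, B, E}; the 2 state(s) C, D are never visited.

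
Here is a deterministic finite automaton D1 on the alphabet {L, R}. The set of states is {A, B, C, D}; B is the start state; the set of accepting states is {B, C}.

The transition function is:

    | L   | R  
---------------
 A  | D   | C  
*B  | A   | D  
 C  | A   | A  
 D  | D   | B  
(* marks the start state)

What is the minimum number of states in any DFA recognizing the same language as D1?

Start with accepting vs non-accepting: {B,C} | {A,D}.
No further refinement is possible. Final partition (2 blocks): {B,C} | {A,D}.

2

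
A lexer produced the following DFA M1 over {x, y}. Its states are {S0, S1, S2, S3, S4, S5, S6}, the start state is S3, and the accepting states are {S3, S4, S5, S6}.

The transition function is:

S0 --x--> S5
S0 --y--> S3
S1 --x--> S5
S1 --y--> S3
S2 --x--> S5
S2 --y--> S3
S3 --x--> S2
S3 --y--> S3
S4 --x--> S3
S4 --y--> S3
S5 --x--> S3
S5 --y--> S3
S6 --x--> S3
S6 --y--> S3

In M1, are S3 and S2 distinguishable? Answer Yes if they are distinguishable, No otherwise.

First remove the unreachable states {S0,S1,S4,S6}; 3 states remain.
Initial partition by acceptance: {S3,S5} | {S2}.
Split {S3,S5} by δ(·,x) → {S3} and {S5}.
The partition is now stable with 3 blocks: {S3} | {S2} | {S5}.
S3 and S2 end up in different blocks, so they are distinguishable. For instance, the string 'ε' is accepted from only S3.

Yes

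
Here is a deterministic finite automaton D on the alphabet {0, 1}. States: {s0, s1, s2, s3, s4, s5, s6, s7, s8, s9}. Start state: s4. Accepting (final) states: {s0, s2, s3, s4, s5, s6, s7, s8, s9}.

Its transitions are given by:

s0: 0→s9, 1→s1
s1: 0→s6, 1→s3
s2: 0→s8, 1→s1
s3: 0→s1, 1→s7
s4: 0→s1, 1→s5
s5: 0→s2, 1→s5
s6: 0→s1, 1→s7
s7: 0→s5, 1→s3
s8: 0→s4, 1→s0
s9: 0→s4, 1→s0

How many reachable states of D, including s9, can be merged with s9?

2

All states are reachable from the start state.
Start with accepting vs non-accepting: {s0,s2,s3,s4,s5,s6,s7,s8,s9} | {s1}.
Split {s0,s2,s3,s4,s5,s6,s7,s8,s9} by δ(·,0) → {s0,s2,s5,s7,s8,s9} and {s3,s4,s6}.
Split {s0,s2,s5,s7,s8,s9} by δ(·,0) → {s0,s2,s5,s7} and {s8,s9}.
Split {s0,s2,s5,s7} by δ(·,0) → {s0,s2} and {s5,s7}.
Split {s5,s7} by δ(·,0) → {s5} and {s7}.
On input 1, block {s3,s4,s6} splits into {s3,s6} and {s4}.
The partition is now stable with 7 blocks: {s0,s2} | {s1} | {s3,s6} | {s8,s9} | {s5} | {s7} | {s4}.
The equivalence class containing s9 is {s8,s9}, of size 2.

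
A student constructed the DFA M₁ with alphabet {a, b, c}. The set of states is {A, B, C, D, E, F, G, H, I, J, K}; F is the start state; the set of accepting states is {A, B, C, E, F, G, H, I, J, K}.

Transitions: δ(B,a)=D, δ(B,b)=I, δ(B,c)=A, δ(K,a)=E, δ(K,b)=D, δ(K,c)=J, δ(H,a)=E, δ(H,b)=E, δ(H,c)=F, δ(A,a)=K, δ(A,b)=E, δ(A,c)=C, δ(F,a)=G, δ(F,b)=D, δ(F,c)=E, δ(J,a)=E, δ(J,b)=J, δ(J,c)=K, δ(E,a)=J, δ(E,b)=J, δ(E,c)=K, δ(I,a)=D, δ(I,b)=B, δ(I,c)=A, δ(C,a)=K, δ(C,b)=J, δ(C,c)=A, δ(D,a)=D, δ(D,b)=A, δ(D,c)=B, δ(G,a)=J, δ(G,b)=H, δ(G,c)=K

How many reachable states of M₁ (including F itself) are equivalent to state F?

2

P0 = {A,B,C,E,F,G,H,I,J,K} | {D}.
Refine {A,B,C,E,F,G,H,I,J,K} on symbol a: members go to different blocks, giving {A,C,E,F,G,H,J,K} and {B,I}.
On input b, block {A,C,E,F,G,H,J,K} splits into {A,C,E,G,H,J} and {F,K}.
On input a, block {A,C,E,G,H,J} splits into {E,G,H,J} and {A,C}.
Stable partition: {E,G,H,J} | {D} | {B,I} | {F,K} | {A,C} — 5 equivalence classes.
The equivalence class containing F is {F,K}, of size 2.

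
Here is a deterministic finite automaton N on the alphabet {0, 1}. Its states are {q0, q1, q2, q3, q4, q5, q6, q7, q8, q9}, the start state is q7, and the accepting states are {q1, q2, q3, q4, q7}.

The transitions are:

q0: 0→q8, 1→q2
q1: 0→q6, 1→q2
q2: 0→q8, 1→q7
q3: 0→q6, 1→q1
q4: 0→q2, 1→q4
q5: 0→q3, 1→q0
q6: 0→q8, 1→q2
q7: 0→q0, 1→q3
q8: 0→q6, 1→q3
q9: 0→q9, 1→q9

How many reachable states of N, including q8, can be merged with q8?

3

Reachable states from the start: {q0,q1,q2,q3,q6,q7,q8}. Unreachable: {q4,q5,q9} — drop them.
P0 = {q1,q2,q3,q7} | {q0,q6,q8}.
Stable partition: {q1,q2,q3,q7} | {q0,q6,q8} — 2 equivalence classes.
The equivalence class containing q8 is {q0,q6,q8}, of size 3.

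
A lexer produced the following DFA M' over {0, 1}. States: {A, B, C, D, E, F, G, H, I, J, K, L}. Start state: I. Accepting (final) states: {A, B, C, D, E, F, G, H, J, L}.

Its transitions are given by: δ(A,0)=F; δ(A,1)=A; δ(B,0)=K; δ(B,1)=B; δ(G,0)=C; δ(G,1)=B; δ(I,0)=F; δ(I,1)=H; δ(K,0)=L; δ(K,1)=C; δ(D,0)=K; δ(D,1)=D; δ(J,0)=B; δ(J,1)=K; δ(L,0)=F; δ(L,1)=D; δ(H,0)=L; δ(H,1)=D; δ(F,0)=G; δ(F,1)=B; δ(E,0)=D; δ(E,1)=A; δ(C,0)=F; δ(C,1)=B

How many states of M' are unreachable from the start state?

BFS from I reaches {B, C, D, F, G, H, I, K, L}; the 3 state(s) A, E, J are never visited.

3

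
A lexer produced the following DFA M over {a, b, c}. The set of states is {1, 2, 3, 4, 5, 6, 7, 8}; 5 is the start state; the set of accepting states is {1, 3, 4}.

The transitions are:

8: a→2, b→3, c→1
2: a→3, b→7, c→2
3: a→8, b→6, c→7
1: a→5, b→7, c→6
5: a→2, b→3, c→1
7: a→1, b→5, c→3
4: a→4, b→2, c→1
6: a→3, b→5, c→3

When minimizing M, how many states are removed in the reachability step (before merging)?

BFS from 5 reaches {1, 2, 3, 5, 6, 7, 8}; the 1 state(s) 4 are never visited.

1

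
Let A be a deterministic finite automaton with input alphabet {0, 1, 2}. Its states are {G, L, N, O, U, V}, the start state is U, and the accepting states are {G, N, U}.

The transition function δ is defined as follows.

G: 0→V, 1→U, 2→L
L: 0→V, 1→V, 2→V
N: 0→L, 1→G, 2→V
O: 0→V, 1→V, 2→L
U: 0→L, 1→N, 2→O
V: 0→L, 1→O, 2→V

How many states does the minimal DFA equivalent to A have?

P0 = {G,N,U} | {L,O,V}.
No further refinement is possible. Final partition (2 blocks): {G,N,U} | {L,O,V}.

2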